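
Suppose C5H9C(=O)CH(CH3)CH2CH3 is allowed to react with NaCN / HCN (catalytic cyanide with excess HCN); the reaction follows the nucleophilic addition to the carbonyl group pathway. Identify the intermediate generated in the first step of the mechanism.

Step 1: A lone pair / filled orbital on CN⁻ attacks the electrophilic carbonyl carbon; the π(C=O) electrons shift onto oxygen, producing a tetrahedral alkoxide intermediate.
After step 1 the species present is a tetrahedral alkoxide intermediate.

tetrahedral alkoxide intermediate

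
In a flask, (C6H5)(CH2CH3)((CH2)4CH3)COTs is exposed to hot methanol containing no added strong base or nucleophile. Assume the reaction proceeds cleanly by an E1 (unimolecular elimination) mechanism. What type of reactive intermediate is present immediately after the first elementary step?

Step 1: Unassisted departure of TsO⁻ (taking the C–O bonding pair) generates a tertiary carbocation.
After step 1 the species present is a tertiary carbocation.

tertiary carbocation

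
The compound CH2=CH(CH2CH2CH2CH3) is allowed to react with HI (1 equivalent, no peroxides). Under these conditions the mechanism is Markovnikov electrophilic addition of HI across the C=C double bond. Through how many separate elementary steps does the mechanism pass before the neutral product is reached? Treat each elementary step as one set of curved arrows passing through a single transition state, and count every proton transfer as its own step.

2

Step 1: Protonation of the alkene by HI: the π bond acts as the nucleophile and picks up H⁺, giving the more stable (Markovnikov) secondary carbocation. The H–I bond breaks heterolytically, releasing I⁻.
(No 1,2-shift: no single shift to an adjacent carbon would give a more stable cation.)
Step 2: I⁻ captures the cation: a lone pair on I⁻ fills the empty p orbital, producing the alkyl halide product.
Total: 2 elementary steps.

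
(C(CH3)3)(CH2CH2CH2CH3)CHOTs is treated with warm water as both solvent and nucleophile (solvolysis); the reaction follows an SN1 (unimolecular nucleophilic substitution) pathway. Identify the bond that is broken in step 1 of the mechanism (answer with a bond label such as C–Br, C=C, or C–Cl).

Step 1: Ionisation: the C–O σ-bond cleaves heterolytically; both bonding electrons depart with TsO⁻, leaving a secondary carbocation at the α-carbon.
The bond broken in this step is the C–O bond.

C–O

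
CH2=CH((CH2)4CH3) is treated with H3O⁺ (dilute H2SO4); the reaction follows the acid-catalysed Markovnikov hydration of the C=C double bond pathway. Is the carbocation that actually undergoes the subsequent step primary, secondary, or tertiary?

Step 1: Electrophilic addition begins with the π(C=C) electrons forming a bond to the proton of H3O⁺. Following Markovnikov's rule, the resulting cation is secondary. H2O is released.
No single 1,2-shift to an adjacent carbon would give a more-substituted cation, so no rearrangement occurs.

secondary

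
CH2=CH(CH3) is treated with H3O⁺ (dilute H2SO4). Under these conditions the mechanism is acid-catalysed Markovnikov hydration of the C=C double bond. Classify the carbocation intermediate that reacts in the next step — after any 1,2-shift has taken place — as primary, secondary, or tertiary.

secondary

Step 1: The π electrons of the C=C bond attack a proton of H3O⁺; Markovnikov addition places the new C–H on the less-substituted alkene carbon, so the positive charge ends up on the more-substituted carbon — a secondary carbocation. H2O is released.
No single 1,2-shift to an adjacent carbon would give a more-substituted cation, so no rearrangement occurs.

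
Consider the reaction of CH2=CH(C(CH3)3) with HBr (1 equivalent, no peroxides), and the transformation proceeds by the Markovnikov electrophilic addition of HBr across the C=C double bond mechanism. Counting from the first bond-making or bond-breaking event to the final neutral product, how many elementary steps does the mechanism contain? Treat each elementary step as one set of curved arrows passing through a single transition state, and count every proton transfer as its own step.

3

Step 1: The π electrons of the C=C bond attack a proton of HBr; Markovnikov addition places the new C–H on the less-substituted alkene carbon, so the positive charge ends up on the more-substituted carbon — a secondary carbocation. The H–Br bond breaks heterolytically, releasing Br⁻.
Step 2: A methyl group with its bonding pair migrates from the adjacent tert-butyl carbon to the cationic centre — a 1,2-methyl shift — upgrading the secondary cation to a tertiary one.
Step 3: Br⁻ captures the cation: a lone pair on Br⁻ fills the empty p orbital, producing the alkyl halide product.
Total: 3 elementary steps.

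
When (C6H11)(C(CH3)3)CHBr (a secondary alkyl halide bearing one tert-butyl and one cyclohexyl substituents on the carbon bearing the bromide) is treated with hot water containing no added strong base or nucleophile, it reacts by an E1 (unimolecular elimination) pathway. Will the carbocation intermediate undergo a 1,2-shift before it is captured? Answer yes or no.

The first-formed carbocation is secondary.
The adjacent cyclohexyl carbon already bears 2 other carbon substituents and has a hydrogen to migrate; after a 1,2-hydride shift from that carbon the positive charge sits on a tertiary centre.
Tertiary is more stable than secondary, so the shift occurs.

yes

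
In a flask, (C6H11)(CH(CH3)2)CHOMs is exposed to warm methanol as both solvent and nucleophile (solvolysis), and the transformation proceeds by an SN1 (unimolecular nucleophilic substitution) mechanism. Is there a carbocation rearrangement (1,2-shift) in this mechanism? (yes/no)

yes

The first-formed carbocation is secondary.
The adjacent cyclohexyl carbon already bears 2 other carbon substituents and has a hydrogen to migrate; after a 1,2-hydride shift from that carbon the positive charge sits on a tertiary centre.
Tertiary is more stable than secondary, so the shift occurs.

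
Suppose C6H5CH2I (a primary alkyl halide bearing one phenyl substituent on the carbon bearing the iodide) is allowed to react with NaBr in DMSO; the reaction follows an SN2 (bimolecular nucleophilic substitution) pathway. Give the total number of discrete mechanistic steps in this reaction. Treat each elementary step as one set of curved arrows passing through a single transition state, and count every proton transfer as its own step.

Step 1: Br⁻ attacks the back face of the α-carbon while I⁻ departs with the C–I bonding pair — a single concerted displacement through a pentacoordinate transition state.
Total: 1 elementary step.

1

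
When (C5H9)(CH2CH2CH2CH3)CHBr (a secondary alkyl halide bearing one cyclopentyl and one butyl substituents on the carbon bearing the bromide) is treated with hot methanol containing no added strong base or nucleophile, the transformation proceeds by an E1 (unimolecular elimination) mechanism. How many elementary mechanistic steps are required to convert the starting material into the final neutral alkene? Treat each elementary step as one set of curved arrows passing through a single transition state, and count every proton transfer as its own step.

Step 1: Rate-determining heterolysis of the C–Br bond gives Br⁻ and a secondary carbocation.
Step 2: Carbocation rearrangement: a 1,2-hydride shift from the adjacent cyclopentyl carbon converts the initially-formed secondary cation into the more stable tertiary cation.
Step 3: A weak base (a methanol molecule from the solvent) removes a proton from a carbon adjacent to the cationic centre; the electrons of that C–H bond become the new π(C=C) bond, giving the alkene.
Total: 3 elementary steps.

3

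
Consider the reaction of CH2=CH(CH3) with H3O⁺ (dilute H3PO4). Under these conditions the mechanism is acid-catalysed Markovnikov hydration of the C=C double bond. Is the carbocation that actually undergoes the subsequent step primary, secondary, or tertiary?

Step 1: Electrophilic addition begins with the π(C=C) electrons forming a bond to the proton of H3O⁺. Following Markovnikov's rule, the resulting cation is secondary. H2O is released.
No single 1,2-shift to an adjacent carbon would give a more-substituted cation, so no rearrangement occurs.

secondary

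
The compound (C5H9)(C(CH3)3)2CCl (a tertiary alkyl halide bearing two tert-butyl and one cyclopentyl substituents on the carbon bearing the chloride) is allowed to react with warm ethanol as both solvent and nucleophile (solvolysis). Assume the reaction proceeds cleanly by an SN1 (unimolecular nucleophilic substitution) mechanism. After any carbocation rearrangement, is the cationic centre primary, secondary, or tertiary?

tertiary

Step 1: Ionisation: the C–Cl σ-bond cleaves heterolytically; both bonding electrons depart with Cl⁻, leaving a tertiary carbocation at the α-carbon.
No single 1,2-shift to an adjacent carbon would give a more-substituted cation, so no rearrangement occurs.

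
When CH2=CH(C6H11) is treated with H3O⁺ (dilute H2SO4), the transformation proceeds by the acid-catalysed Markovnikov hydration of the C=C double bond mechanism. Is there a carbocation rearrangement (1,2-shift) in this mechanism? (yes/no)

The first-formed carbocation is secondary.
The adjacent cyclohexyl carbon already bears 2 other carbon substituents and has a hydrogen to migrate; after a 1,2-hydride shift from that carbon the positive charge sits on a tertiary centre.
Tertiary is more stable than secondary, so the shift occurs.

yes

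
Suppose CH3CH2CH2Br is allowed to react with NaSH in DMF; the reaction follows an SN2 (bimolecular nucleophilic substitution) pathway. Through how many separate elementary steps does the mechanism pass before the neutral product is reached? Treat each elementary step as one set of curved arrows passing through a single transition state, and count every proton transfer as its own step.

1

Step 1: HS⁻ attacks the back face of the α-carbon while Br⁻ departs with the C–Br bonding pair — a single concerted displacement through a pentacoordinate transition state.
Total: 1 elementary step.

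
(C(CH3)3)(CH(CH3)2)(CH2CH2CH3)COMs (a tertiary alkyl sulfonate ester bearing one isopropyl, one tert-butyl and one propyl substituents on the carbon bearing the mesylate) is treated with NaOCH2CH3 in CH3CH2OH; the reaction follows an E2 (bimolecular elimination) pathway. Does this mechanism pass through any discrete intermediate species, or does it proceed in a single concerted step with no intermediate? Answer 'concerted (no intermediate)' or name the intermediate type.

The strong base CH3CH2O⁻ removes a β-hydrogen; in the same concerted event the electrons of the breaking C–H bond form the new π(C=C) bond and the C–O σ-bond breaks, expelling MsO⁻. Anti-periplanar geometry; one transition state.
All bond changes occur in one transition state; no discrete intermediate is formed.

concerted (no intermediate)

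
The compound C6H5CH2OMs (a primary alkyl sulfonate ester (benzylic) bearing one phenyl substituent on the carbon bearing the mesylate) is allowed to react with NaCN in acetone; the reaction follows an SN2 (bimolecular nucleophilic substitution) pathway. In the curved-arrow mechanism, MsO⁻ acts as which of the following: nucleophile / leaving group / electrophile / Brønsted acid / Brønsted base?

Step 1: CN⁻ attacks the back face of the α-carbon while MsO⁻ departs with the C–O bonding pair — a single concerted displacement through a pentacoordinate transition state.
MsO⁻ departs with both electrons of the breaking σ-bond — that is the definition of a leaving group.

leaving group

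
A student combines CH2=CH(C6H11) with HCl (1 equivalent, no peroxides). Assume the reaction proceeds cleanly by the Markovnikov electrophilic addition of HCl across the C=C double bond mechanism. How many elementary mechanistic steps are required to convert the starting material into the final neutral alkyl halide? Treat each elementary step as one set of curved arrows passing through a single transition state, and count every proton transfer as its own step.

3

Step 1: Electrophilic addition begins with the π(C=C) electrons forming a bond to the proton of HCl. Following Markovnikov's rule, the resulting cation is secondary. The H–Cl bond breaks heterolytically, releasing Cl⁻.
Step 2: Carbocation rearrangement: a 1,2-hydride shift from the adjacent cyclohexyl carbon converts the initially-formed secondary cation into the more stable tertiary cation.
Step 3: Nucleophilic attack by Cl⁻ on the carbocation completes the addition, giving R–Cl.
Total: 3 elementary steps.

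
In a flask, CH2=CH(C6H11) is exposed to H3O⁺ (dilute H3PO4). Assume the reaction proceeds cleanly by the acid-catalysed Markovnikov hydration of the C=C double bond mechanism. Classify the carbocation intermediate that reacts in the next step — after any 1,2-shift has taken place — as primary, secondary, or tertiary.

Step 1: The π electrons of the C=C bond attack a proton of H3O⁺; Markovnikov addition places the new C–H on the less-substituted alkene carbon, so the positive charge ends up on the more-substituted carbon — a secondary carbocation. H2O is released.
Step 2: Carbocation rearrangement: a 1,2-hydride shift from the adjacent cyclohexyl carbon converts the initially-formed secondary cation into the more stable tertiary cation.
The cation rearranges from secondary to tertiary via a 1,2-hydride shift from the adjacent cyclohexyl carbon; the tertiary cation is what reacts next.

tertiary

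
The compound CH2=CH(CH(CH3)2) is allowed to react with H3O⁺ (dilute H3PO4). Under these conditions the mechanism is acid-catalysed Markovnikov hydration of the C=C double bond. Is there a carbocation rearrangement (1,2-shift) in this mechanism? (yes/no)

The first-formed carbocation is secondary.
The adjacent isopropyl carbon already bears 2 other carbon substituents and has a hydrogen to migrate; after a 1,2-hydride shift from that carbon the positive charge sits on a tertiary centre.
Tertiary is more stable than secondary, so the shift occurs.

yes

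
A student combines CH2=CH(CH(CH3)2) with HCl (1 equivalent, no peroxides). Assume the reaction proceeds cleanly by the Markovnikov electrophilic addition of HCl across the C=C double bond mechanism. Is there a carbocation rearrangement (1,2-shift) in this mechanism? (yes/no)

yes

The first-formed carbocation is secondary.
The adjacent isopropyl carbon already bears 2 other carbon substituents and has a hydrogen to migrate; after a 1,2-hydride shift from that carbon the positive charge sits on a tertiary centre.
Tertiary is more stable than secondary, so the shift occurs.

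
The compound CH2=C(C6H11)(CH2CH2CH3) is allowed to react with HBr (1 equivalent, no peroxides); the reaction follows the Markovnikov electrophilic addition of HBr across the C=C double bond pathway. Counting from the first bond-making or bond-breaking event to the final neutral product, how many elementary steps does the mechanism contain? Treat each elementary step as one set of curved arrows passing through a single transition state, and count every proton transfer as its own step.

Step 1: Protonation of the alkene by HBr: the π bond acts as the nucleophile and picks up H⁺, giving the more stable (Markovnikov) tertiary carbocation. The H–Br bond breaks heterolytically, releasing Br⁻.
(No 1,2-shift: no single shift to an adjacent carbon would give a more stable cation.)
Step 2: The Br⁻ anion donates a lone pair to the carbocation, forming the new C–Br σ-bond and giving the neutral alkyl halide.
Total: 2 elementary steps.

2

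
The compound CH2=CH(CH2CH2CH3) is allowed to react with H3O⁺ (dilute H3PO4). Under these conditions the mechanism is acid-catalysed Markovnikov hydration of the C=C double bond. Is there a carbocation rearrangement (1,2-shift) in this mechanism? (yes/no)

The first-formed carbocation is secondary.
No single 1,2-shift to an adjacent carbon would produce a more-substituted cation than the one already present, so no rearrangement occurs.

no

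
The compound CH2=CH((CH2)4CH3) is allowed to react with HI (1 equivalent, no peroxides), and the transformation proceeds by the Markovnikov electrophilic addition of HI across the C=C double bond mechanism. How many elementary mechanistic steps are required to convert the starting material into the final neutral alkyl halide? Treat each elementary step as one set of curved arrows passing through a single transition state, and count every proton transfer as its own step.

2

Step 1: The π electrons of the C=C bond attack a proton of HI; Markovnikov addition places the new C–H on the less-substituted alkene carbon, so the positive charge ends up on the more-substituted carbon — a secondary carbocation. The H–I bond breaks heterolytically, releasing I⁻.
(No 1,2-shift: no single shift to an adjacent carbon would give a more stable cation.)
Step 2: I⁻ captures the cation: a lone pair on I⁻ fills the empty p orbital, producing the alkyl halide product.
Total: 2 elementary steps.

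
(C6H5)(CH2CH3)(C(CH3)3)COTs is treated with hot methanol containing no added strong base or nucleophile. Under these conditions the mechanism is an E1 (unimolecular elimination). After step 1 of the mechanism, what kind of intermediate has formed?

Step 1: Ionisation: the C–O σ-bond cleaves heterolytically; both bonding electrons depart with TsO⁻, leaving a tertiary carbocation at the α-carbon.
After step 1 the species present is a tertiary carbocation.

tertiary carbocation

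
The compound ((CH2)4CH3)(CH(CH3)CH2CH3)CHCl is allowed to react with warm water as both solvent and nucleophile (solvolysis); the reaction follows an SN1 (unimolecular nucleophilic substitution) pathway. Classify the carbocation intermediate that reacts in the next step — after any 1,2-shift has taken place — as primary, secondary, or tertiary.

Step 1: The C–Cl bond breaks with both electrons going to the chloride; Cl⁻ leaves and a secondary carbocation remains.
Step 2: A 1,2-hydride shift from the adjacent sec-butyl carbon moves the positive charge from the secondary centre to an adjacent carbon, generating a more stable tertiary carbocation.
The cation rearranges from secondary to tertiary via a 1,2-hydride shift from the adjacent sec-butyl carbon; the tertiary cation is what reacts next.

tertiary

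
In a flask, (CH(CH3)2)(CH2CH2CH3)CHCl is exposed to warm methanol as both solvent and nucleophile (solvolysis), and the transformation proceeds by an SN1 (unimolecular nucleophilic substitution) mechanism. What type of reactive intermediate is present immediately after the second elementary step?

tertiary carbocation

Step 1: Ionisation: the C–Cl σ-bond cleaves heterolytically; both bonding electrons depart with Cl⁻, leaving a secondary carbocation at the α-carbon.
Step 2: A 1,2-hydride shift from the adjacent isopropyl carbon moves the positive charge from the secondary centre to an adjacent carbon, generating a more stable tertiary carbocation.
After step 2 the species present is a tertiary carbocation.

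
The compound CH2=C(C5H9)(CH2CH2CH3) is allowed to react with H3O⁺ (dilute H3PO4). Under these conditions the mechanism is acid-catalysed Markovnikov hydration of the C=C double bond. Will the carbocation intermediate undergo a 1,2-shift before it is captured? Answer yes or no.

no

The first-formed carbocation is tertiary.
No single 1,2-shift to an adjacent carbon would produce a more-substituted cation than the one already present, so no rearrangement occurs.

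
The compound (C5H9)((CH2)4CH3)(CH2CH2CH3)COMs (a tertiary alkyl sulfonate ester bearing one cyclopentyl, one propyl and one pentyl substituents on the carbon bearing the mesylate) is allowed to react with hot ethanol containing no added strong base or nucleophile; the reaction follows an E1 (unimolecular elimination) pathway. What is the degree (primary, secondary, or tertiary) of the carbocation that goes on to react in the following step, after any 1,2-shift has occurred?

tertiary

Step 1: The C–O bond breaks with both electrons going to the mesylate; MsO⁻ leaves and a tertiary carbocation remains.
No single 1,2-shift to an adjacent carbon would give a more-substituted cation, so no rearrangement occurs.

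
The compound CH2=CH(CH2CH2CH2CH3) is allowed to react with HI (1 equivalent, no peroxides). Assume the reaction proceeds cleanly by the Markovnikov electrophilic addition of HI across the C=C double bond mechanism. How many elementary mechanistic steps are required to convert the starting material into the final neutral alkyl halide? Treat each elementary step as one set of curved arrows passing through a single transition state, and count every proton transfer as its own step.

Step 1: Electrophilic addition begins with the π(C=C) electrons forming a bond to the proton of HI. Following Markovnikov's rule, the resulting cation is secondary. The H–I bond breaks heterolytically, releasing I⁻.
(No 1,2-shift: no single shift to an adjacent carbon would give a more stable cation.)
Step 2: I⁻ captures the cation: a lone pair on I⁻ fills the empty p orbital, producing the alkyl halide product.
Total: 2 elementary steps.

2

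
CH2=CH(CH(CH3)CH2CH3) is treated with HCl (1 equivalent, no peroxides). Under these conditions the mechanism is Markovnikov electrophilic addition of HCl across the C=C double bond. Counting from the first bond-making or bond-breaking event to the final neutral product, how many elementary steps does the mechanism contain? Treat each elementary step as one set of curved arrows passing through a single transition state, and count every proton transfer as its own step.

Step 1: Electrophilic addition begins with the π(C=C) electrons forming a bond to the proton of HCl. Following Markovnikov's rule, the resulting cation is secondary. The H–Cl bond breaks heterolytically, releasing Cl⁻.
Step 2: Carbocation rearrangement: a 1,2-hydride shift from the adjacent sec-butyl carbon converts the initially-formed secondary cation into the more stable tertiary cation.
Step 3: The Cl⁻ anion donates a lone pair to the carbocation, forming the new C–Cl σ-bond and giving the neutral alkyl halide.
Total: 3 elementary steps.

3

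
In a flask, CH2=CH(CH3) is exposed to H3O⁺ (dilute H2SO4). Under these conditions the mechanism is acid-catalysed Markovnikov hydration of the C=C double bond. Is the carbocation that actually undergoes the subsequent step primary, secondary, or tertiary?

Step 1: Protonation of the alkene by H3O⁺: the π bond acts as the nucleophile and picks up H⁺, giving the more stable (Markovnikov) secondary carbocation. H2O is released.
No single 1,2-shift to an adjacent carbon would give a more-substituted cation, so no rearrangement occurs.

secondary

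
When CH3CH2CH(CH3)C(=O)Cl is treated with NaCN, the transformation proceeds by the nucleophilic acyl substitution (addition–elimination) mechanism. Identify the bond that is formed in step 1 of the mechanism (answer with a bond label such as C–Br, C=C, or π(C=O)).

Step 1: Nucleophilic addition of CN⁻ to the acyl carbon breaks the π(C=O) bond and yields a tetrahedral, anionic intermediate.
The bond formed in this step is the C–C bond.

C–C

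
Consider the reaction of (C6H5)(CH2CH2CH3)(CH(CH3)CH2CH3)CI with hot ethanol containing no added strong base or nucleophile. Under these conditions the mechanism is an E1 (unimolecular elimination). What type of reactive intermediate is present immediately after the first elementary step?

tertiary carbocation

Step 1: Unassisted departure of I⁻ (taking the C–I bonding pair) generates a tertiary carbocation.
After step 1 the species present is a tertiary carbocation.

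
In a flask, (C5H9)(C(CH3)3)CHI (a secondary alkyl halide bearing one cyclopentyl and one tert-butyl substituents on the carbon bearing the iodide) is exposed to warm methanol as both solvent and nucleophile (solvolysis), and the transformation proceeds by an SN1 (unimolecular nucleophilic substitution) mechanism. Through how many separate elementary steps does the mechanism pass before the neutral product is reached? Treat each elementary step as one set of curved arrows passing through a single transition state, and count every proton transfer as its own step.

Step 1: Rate-determining heterolysis of the C–I bond gives I⁻ and a secondary carbocation.
Step 2: A 1,2-hydride shift from the adjacent cyclopentyl carbon moves the positive charge from the secondary centre to an adjacent carbon, generating a more stable tertiary carbocation.
Step 3: CH3OH donates an oxygen lone pair into the empty p orbital of the cation, giving a protonated ether (an oxonium ion).
Step 4: Proton transfer from the O–H of the oxonium ion to a solvent molecule delivers the neutral ether.
Total: 4 elementary steps.

4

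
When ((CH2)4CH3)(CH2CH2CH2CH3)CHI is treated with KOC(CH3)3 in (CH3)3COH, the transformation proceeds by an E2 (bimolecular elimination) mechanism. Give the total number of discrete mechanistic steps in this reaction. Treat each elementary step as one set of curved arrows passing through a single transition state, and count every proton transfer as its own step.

1

Step 1: The strong base (CH3)3CO⁻ removes a β-hydrogen; in the same concerted event the electrons of the breaking C–H bond form the new π(C=C) bond and the C–I σ-bond breaks, expelling I⁻. Anti-periplanar geometry; one transition state.
Total: 1 elementary step.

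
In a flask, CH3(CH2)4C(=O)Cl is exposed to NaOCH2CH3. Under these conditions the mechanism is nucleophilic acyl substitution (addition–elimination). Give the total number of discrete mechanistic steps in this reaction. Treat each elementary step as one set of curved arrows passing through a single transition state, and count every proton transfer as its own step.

Step 1: A lone pair on the O of CH3CH2O⁻ attacks the electrophilic acyl carbon; the π(C=O) electrons move onto oxygen, giving a tetrahedral intermediate.
Step 2: An oxygen lone pair re-forms the C=O π bond as the C–Cl σ-bond breaks; Cl⁻ is expelled.
Total: 2 elementary steps.

2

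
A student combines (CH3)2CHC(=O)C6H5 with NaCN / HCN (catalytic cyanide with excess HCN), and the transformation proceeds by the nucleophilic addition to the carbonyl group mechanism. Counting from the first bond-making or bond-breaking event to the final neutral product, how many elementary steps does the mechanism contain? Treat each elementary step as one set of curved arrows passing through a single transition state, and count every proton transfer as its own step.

2

Step 1: CN⁻ attacks the sp² carbonyl carbon; the C=O π bond breaks and the electrons end up as a lone pair on the alkoxide oxygen of the tetrahedral intermediate.
Step 2: The alkoxide is protonated in situ by undissociated HCN, yielding a cyanohydrin; the CN⁻ so formed carries on the cycle.
Total: 2 elementary steps.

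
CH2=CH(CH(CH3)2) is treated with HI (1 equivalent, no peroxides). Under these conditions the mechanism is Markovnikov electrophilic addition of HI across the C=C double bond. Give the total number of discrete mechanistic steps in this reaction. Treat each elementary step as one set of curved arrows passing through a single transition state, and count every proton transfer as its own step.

Step 1: Protonation of the alkene by HI: the π bond acts as the nucleophile and picks up H⁺, giving the more stable (Markovnikov) secondary carbocation. The H–I bond breaks heterolytically, releasing I⁻.
Step 2: Carbocation rearrangement: a 1,2-hydride shift from the adjacent isopropyl carbon converts the initially-formed secondary cation into the more stable tertiary cation.
Step 3: I⁻ captures the cation: a lone pair on I⁻ fills the empty p orbital, producing the alkyl halide product.
Total: 3 elementary steps.

3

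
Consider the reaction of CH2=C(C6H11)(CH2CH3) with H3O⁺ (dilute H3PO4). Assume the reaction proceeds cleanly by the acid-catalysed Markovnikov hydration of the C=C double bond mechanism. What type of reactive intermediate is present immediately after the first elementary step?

tertiary carbocation

Step 1: Electrophilic addition begins with the π(C=C) electrons forming a bond to the proton of H3O⁺. Following Markovnikov's rule, the resulting cation is tertiary. H2O is released.
After step 1 the species present is a tertiary carbocation.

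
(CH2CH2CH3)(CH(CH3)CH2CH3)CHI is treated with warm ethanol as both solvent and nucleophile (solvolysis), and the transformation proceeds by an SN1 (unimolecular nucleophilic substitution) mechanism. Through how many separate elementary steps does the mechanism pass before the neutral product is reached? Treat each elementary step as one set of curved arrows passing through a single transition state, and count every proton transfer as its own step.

4

Step 1: Ionisation: the C–I σ-bond cleaves heterolytically; both bonding electrons depart with I⁻, leaving a secondary carbocation at the α-carbon.
Step 2: A hydride (H with its bonding pair) migrates from the adjacent sec-butyl carbon to the cationic centre — a 1,2-hydride shift — upgrading the secondary cation to a tertiary one.
Step 3: A lone pair on the oxygen of CH3CH2OH attacks the carbocation, forming a new C–O σ-bond and an oxonium ion.
Step 4: A second solvent molecule removes the proton on oxygen, giving the neutral ether product.
Total: 4 elementary steps.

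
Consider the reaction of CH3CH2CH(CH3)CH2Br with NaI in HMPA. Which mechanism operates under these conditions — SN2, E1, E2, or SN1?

SN2

Conditions: a primary substrate with a strong nucleophile in the polar aprotic solvent HMPA.
These conditions are the textbook signature of the SN2 pathway.
An unhindered substrate with a strong nucleophile in a polar aprotic solvent favours one-step backside displacement.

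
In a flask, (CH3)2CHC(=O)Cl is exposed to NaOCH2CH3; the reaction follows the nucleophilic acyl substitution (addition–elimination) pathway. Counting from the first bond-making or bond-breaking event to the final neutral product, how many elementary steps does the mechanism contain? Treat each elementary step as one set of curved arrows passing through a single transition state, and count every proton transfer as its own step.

2

Step 1: A lone pair on the O of CH3CH2O⁻ attacks the electrophilic acyl carbon; the π(C=O) electrons move onto oxygen, giving a tetrahedral intermediate.
Step 2: Collapse of the tetrahedral intermediate: the alkoxide oxygen pushes its lone pair back to re-form C=O while Cl⁻ leaves.
Total: 2 elementary steps.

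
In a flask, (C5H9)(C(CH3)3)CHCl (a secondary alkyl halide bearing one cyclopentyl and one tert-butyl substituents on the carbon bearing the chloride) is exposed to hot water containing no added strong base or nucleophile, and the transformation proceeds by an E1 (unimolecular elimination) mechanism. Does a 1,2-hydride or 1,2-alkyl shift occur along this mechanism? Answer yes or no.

yes

The first-formed carbocation is secondary.
The adjacent cyclopentyl carbon already bears 2 other carbon substituents and has a hydrogen to migrate; after a 1,2-hydride shift from that carbon the positive charge sits on a tertiary centre.
Tertiary is more stable than secondary, so the shift occurs.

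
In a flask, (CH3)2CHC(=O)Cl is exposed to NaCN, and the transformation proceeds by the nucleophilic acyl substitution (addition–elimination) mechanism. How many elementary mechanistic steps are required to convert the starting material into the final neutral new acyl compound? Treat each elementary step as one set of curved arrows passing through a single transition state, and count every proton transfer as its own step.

Step 1: CN⁻ adds to the carbonyl carbon; the C=O π electrons shift onto oxygen and a tetrahedral alkoxide intermediate forms.
Step 2: An oxygen lone pair re-forms the C=O π bond as the C–Cl σ-bond breaks; Cl⁻ is expelled.
Total: 2 elementary steps.

2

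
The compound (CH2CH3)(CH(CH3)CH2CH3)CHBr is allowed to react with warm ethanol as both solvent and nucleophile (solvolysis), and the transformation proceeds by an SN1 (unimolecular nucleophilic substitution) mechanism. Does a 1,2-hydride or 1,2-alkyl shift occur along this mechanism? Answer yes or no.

The first-formed carbocation is secondary.
The adjacent sec-butyl carbon already bears 2 other carbon substituents and has a hydrogen to migrate; after a 1,2-hydride shift from that carbon the positive charge sits on a tertiary centre.
Tertiary is more stable than secondary, so the shift occurs.

yes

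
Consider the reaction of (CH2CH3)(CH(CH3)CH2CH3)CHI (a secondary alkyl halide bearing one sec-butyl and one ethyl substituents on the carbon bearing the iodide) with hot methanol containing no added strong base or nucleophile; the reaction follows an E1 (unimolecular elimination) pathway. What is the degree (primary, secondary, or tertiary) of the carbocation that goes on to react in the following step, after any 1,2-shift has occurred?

tertiary

Step 1: Unassisted departure of I⁻ (taking the C–I bonding pair) generates a secondary carbocation.
Step 2: A hydride (H with its bonding pair) migrates from the adjacent sec-butyl carbon to the cationic centre — a 1,2-hydride shift — upgrading the secondary cation to a tertiary one.
The cation rearranges from secondary to tertiary via a 1,2-hydride shift from the adjacent sec-butyl carbon; the tertiary cation is what reacts next.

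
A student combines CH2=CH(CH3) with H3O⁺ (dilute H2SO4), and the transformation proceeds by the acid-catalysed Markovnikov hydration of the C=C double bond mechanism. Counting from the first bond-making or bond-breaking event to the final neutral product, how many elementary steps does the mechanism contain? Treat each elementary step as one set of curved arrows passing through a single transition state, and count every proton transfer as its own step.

3

Step 1: The π electrons of the C=C bond attack a proton of H3O⁺; Markovnikov addition places the new C–H on the less-substituted alkene carbon, so the positive charge ends up on the more-substituted carbon — a secondary carbocation. H2O is released.
(No 1,2-shift: no single shift to an adjacent carbon would give a more stable cation.)
Step 2: A lone pair on the oxygen of H2O attacks the carbocation, forming a C–O bond and an oxonium ion (a protonated alcohol).
Step 3: Proton transfer from the O–H of the oxonium ion to H2O completes the catalytic cycle and yields the alcohol.
Total: 3 elementary steps.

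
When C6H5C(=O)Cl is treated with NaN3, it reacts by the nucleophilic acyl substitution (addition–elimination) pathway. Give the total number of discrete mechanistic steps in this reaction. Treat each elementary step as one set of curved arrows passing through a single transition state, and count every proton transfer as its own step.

2

Step 1: N3⁻ adds to the carbonyl carbon; the C=O π electrons shift onto oxygen and a tetrahedral alkoxide intermediate forms.
Step 2: Collapse of the tetrahedral intermediate: the alkoxide oxygen pushes its lone pair back to re-form C=O while Cl⁻ leaves.
Total: 2 elementary steps.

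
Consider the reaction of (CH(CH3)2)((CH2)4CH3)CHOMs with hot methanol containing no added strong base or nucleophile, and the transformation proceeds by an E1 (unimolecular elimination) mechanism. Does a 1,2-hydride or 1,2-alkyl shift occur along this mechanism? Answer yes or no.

The first-formed carbocation is secondary.
The adjacent isopropyl carbon already bears 2 other carbon substituents and has a hydrogen to migrate; after a 1,2-hydride shift from that carbon the positive charge sits on a tertiary centre.
Tertiary is more stable than secondary, so the shift occurs.

yes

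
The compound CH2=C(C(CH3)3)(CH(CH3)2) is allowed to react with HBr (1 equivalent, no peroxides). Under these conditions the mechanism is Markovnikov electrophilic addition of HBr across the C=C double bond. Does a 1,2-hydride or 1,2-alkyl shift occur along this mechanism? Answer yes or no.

no

The first-formed carbocation is tertiary.
No single 1,2-shift to an adjacent carbon would produce a more-substituted cation than the one already present, so no rearrangement occurs.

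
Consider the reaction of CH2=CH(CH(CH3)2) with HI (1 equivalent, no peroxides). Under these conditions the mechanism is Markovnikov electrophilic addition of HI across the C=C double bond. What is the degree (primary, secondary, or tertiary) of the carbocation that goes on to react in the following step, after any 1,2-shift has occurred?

Step 1: The π electrons of the C=C bond attack a proton of HI; Markovnikov addition places the new C–H on the less-substituted alkene carbon, so the positive charge ends up on the more-substituted carbon — a secondary carbocation. The H–I bond breaks heterolytically, releasing I⁻.
Step 2: A 1,2-hydride shift from the adjacent isopropyl carbon moves the positive charge from the secondary centre to an adjacent carbon, generating a more stable tertiary carbocation.
The cation rearranges from secondary to tertiary via a 1,2-hydride shift from the adjacent isopropyl carbon; the tertiary cation is what reacts next.

tertiary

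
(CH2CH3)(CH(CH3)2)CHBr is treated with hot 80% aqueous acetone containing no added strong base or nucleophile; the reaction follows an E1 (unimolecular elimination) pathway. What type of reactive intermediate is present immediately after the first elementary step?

Step 1: Unassisted departure of Br⁻ (taking the C–Br bonding pair) generates a secondary carbocation.
After step 1 the species present is a secondary carbocation.

secondary carbocation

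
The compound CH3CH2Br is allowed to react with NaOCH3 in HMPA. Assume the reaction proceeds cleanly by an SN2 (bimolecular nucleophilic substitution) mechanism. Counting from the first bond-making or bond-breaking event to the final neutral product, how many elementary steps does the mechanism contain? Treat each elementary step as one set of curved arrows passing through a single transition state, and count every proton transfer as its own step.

Step 1: The methoxide nucleophile donates a lone pair from O to the α-carbon in a backside attack; simultaneously the C–Br σ-bond breaks and both of its electrons leave with Br⁻. One concerted step with inversion of configuration.
Total: 1 elementary step.

1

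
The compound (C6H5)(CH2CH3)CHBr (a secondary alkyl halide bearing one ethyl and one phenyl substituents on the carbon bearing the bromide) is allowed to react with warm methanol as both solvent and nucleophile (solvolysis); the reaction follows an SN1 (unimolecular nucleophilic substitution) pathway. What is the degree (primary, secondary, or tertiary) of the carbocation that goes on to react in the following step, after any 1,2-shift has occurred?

Step 1: The C–Br bond breaks with both electrons going to the bromide; Br⁻ leaves and a secondary carbocation remains.
No single 1,2-shift to an adjacent carbon would give a more-substituted cation, so no rearrangement occurs.

secondary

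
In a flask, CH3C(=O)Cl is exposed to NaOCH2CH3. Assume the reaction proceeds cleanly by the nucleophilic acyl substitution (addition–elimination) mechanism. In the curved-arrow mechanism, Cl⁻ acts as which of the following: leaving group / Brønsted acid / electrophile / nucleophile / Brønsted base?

leaving group

Step 2: Elimination step: re-formation of the carbonyl π bond drives out Cl⁻, giving the new acyl compound.
Cl⁻ departs with both electrons of the breaking σ-bond — that is the definition of a leaving group.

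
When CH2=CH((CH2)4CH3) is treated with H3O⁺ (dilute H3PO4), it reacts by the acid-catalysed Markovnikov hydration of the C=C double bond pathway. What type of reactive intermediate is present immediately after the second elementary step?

Step 1: Electrophilic addition begins with the π(C=C) electrons forming a bond to the proton of H3O⁺. Following Markovnikov's rule, the resulting cation is secondary. H2O is released.
Step 2: Nucleophilic capture of the cation by H2O produces the protonated alcohol (an oxonium ion).
After step 2 the species present is an oxonium ion.

oxonium ion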